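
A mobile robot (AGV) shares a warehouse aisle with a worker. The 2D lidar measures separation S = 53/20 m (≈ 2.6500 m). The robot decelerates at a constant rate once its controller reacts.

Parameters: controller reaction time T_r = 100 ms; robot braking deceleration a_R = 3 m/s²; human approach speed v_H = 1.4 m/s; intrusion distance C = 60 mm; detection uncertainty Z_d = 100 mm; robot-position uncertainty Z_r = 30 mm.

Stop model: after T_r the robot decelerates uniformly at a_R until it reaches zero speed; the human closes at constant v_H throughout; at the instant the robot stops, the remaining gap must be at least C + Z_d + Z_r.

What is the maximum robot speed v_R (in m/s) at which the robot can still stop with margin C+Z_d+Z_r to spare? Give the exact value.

collect terms ⇒ (1/6)·v_R² + (17/30)·v_R + (-58/25) = 0
  disc = (17/30)² − 4·(1/6)·(-58/25) = 1681/900 ; √disc = 41/30
  v_R = (−(17/30) + 41/30) / (2·(1/6)) = 12/5 m/s
check:
T_s = v_R/a_R = (12/5)/3 = 0.8000 s
reaction-phase robot travel = 2.4000·0.1000 = 0.2400 m
robot under decel: 2.4000²/(2·3.0000) = 0.9600 m
human closes 1.4000·0.9000 = 1.2600 m
C+Z_d+Z_r = 0.0600+0.1000+0.0300 = 0.1900 m
sum ≈ 0.2400+0.9600+1.2600+0.1900 ≈ 2.6500 m = S ✓

v_R_max = 12/5 m/s = 2.4000 m/s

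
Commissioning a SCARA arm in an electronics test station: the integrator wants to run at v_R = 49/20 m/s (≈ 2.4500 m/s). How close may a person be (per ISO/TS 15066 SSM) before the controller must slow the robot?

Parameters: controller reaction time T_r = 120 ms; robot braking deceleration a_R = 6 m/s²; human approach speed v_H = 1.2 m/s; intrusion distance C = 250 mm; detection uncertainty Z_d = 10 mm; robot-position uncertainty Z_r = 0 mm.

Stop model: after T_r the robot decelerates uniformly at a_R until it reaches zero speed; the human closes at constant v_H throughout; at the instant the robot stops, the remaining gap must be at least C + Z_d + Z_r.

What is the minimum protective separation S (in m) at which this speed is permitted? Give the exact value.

S_min = 40517/24000 m = 1.6882 m

stop time T_s = (49/20)/6 = 0.4083 s
reaction-phase robot travel = 2.4500·0.1200 = 0.2940 m
braking distance = 2.4500²/(2·6.0000) = 0.5002 m
person approaches 1.2000·(0.1200+0.4083) = 0.6340 m
C+Z_d+Z_r = 0.2500+0.0100+0.0000 = 0.2600 m
S_min ≈ 0.2940+0.5002+0.6340+0.2600  ⇒  S_min = 40517/24000 m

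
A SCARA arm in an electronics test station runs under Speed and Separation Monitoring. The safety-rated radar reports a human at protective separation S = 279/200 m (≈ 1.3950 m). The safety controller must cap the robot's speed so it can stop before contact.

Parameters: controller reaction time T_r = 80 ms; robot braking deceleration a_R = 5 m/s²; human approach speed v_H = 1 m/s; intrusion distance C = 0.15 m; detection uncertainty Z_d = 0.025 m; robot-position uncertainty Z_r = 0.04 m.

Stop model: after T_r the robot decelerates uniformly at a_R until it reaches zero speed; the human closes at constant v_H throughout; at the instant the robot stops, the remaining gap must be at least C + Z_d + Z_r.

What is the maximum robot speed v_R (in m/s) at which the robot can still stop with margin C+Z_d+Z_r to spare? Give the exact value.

v_R_max = 11/5 m/s = 2.2000 m/s

collect terms ⇒ (1/10)·v_R² + (7/25)·v_R + (-11/10) = 0
  disc = (7/25)² − 4·(1/10)·(-11/10) = 324/625 ; √disc = 18/25
  v_R = (−(7/25) + 18/25) / (2·(1/10)) = 11/5 m/s
check:
T_s = v_R/a_R = (11/5)/5 = 0.4400 s
reaction-phase robot travel = 2.2000·0.0800 = 0.1760 m
braking distance = 2.2000²/(2·5.0000) = 0.4840 m
person approaches 1.0000·(0.0800+0.4400) = 0.5200 m
residual clearance needed = 0.1500+0.0250+0.0400 = 0.2150 m
sum ≈ 0.1760+0.4840+0.5200+0.2150 ≈ 1.3950 m = S ✓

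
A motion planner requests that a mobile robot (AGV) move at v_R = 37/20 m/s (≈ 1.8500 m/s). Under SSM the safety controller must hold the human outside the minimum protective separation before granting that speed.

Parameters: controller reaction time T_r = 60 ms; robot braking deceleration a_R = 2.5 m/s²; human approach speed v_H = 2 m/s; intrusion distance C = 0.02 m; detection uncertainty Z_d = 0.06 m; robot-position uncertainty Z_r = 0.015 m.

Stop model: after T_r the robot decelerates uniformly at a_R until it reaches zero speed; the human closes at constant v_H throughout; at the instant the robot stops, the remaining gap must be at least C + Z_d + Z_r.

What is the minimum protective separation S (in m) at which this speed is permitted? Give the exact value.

S_min = 4981/2000 m = 2.4905 m

T_s = v_R/a_R = (37/20)/(5/2) = 0.7400 s
robot covers v_R·T_r = 1.8500·0.0600 = 0.1110 m before braking
braking distance = 1.8500²/(2·2.5000) = 0.6845 m
human closes 2.0000·0.8000 = 1.6000 m
margins: 0.0200+0.0600+0.0150 = 0.0950 m
S_min ≈ 0.1110+0.6845+1.6000+0.0950  ⇒  S_min = 4981/2000 m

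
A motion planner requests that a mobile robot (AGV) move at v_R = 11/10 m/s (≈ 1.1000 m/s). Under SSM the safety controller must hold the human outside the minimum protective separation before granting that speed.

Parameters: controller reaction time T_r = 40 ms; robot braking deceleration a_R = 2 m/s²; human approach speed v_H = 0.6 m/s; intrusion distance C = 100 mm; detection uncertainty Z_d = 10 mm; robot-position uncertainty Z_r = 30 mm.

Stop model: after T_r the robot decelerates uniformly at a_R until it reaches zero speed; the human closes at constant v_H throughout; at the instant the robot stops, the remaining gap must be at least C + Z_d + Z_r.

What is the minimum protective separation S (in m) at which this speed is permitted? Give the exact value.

stop time T_s = (11/10)/2 = 0.5500 s
robot in T_r: 1.1000·0.0400 = 0.0440 m
braking distance = 1.1000²/(2·2.0000) = 0.3025 m
human closes 0.6000·0.5900 = 0.3540 m
residual clearance needed = 0.1000+0.0100+0.0300 = 0.1400 m
S_min ≈ 0.0440+0.3025+0.3540+0.1400  ⇒  S_min = 1681/2000 m

S_min = 1681/2000 m = 0.8405 m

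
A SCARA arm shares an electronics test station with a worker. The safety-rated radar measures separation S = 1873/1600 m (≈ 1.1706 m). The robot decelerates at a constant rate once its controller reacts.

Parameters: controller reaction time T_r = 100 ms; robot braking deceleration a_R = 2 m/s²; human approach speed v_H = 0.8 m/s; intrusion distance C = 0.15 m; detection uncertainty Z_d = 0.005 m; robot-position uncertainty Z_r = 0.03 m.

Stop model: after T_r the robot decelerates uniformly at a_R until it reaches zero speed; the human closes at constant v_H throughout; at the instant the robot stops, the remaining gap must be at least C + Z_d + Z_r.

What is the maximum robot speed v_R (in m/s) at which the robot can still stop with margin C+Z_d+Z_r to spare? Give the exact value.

v_R_max = 23/20 m/s = 1.1500 m/s

quadratic (1/4)·v² + (1/2)·v + (-1449/1600) = 0
  disc = (1/2)² − 4·(1/4)·(-1449/1600) = 1849/1600 ; √disc = 43/40
  v_R = (−(1/2) + 43/40) / (2·(1/4)) = 23/20 m/s
check:
T_s = v_R/a_R = (23/20)/2 = 0.5750 s
robot in T_r: 1.1500·0.1000 = 0.1150 m
robot under decel: 1.1500²/(2·2.0000) = 0.3306 m
human over T_r+T_s: 0.8000·(0.1000+0.5750) = 0.5400 m
residual clearance needed = 0.1500+0.0050+0.0300 = 0.1850 m
sum ≈ 0.1150+0.3306+0.5400+0.1850 ≈ 1.1706 m = S ✓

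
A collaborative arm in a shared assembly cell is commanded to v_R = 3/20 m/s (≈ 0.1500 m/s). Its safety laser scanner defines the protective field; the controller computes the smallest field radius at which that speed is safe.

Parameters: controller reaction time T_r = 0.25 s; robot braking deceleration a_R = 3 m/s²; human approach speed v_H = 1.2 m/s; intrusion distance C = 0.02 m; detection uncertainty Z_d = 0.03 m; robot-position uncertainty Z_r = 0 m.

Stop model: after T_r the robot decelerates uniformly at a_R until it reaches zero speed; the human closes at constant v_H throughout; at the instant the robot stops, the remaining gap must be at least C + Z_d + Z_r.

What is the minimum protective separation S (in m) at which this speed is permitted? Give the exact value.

braking lasts T_s = (3/20)/3 = 0.0500 s
robot covers v_R·T_r = 0.1500·0.2500 = 0.0375 m before braking
braking distance = 0.1500²/(2·3.0000) = 0.0037 m
human closes 1.2000·0.3000 = 0.3600 m
C+Z_d+Z_r = 0.0200+0.0300+0.0000 = 0.0500 m
S_min ≈ 0.0375+0.0037+0.3600+0.0500  ⇒  S_min = 361/800 m

S_min = 361/800 m = 0.4512 m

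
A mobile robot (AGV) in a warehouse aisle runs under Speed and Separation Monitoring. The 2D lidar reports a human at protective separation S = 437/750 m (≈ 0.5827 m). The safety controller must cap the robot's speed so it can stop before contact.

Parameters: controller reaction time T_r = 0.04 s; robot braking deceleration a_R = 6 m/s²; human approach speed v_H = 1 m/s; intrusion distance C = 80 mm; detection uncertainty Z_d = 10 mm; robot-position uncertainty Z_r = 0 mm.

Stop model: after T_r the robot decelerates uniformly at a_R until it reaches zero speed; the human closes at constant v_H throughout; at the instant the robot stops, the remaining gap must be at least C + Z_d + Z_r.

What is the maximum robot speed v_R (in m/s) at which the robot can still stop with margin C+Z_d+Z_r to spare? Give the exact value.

quadratic (1/12)·v² + (31/150)·v + (-679/1500) = 0
  disc = (31/150)² − 4·(1/12)·(-679/1500) = 121/625 ; √disc = 11/25
  v_R = (−(31/150) + 11/25) / (2·(1/12)) = 7/5 m/s
check:
stop time T_s = (7/5)/6 = 0.2333 s
reaction-phase robot travel = 1.4000·0.0400 = 0.0560 m
braking distance = 1.4000²/(2·6.0000) = 0.1633 m
person approaches 1.0000·(0.0400+0.2333) = 0.2733 m
residual clearance needed = 0.0800+0.0100+0.0000 = 0.0900 m
sum ≈ 0.0560+0.1633+0.2733+0.0900 ≈ 0.5827 m = S ✓

v_R_max = 7/5 m/s = 1.4000 m/s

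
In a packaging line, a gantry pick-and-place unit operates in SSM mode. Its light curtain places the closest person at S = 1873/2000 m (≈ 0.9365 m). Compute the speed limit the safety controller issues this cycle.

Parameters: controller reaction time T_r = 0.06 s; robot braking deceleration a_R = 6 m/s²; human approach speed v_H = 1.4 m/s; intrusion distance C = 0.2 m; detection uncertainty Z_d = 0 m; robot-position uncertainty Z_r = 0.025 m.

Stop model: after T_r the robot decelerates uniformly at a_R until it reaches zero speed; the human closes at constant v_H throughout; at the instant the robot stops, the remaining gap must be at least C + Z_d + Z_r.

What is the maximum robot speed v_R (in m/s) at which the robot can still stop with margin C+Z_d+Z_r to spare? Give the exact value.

at the boundary: (1/12)·v² + (22/75)·v + (-251/400) = 0
  disc = (22/75)² − 4·(1/12)·(-251/400) = 26569/90000 ; √disc = 163/300
  v_R = (−(22/75) + 163/300) / (2·(1/12)) = 3/2 m/s
check:
braking lasts T_s = (3/2)/6 = 0.2500 s
reaction-phase robot travel = 1.5000·0.0600 = 0.0900 m
robot covers 1.5000·0.2500 − ½·6.0000·0.2500² = 0.1875 m while stopping
human over T_r+T_s: 1.4000·(0.0600+0.2500) = 0.4340 m
residual clearance needed = 0.2000+0.0000+0.0250 = 0.2250 m
sum ≈ 0.0900+0.1875+0.4340+0.2250 ≈ 0.9365 m = S ✓

v_R_max = 3/2 m/s = 1.5000 m/s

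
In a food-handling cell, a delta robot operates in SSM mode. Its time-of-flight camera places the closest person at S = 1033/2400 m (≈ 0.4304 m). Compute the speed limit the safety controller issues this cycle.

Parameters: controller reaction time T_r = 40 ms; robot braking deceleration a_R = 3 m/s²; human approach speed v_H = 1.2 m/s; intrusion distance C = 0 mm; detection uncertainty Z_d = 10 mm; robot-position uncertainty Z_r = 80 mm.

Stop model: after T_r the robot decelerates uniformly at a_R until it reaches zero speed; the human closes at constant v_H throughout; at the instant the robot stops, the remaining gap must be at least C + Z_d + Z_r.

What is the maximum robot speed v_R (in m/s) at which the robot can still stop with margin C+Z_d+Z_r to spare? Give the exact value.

v_R_max = 11/20 m/s = 0.5500 m/s

at the boundary: (1/6)·v² + (11/25)·v + (-3509/12000) = 0
  disc = (11/25)² − 4·(1/6)·(-3509/12000) = 34969/90000 ; √disc = 187/300
  v_R = (−(11/25) + 187/300) / (2·(1/6)) = 11/20 m/s
check:
braking lasts T_s = (11/20)/3 = 0.1833 s
robot in T_r: 0.5500·0.0400 = 0.0220 m
robot covers 0.5500·0.1833 − ½·3.0000·0.1833² = 0.0504 m while stopping
human closes 1.2000·0.2233 = 0.2680 m
residual clearance needed = 0.0000+0.0100+0.0800 = 0.0900 m
sum ≈ 0.0220+0.0504+0.2680+0.0900 ≈ 0.4304 m = S ✓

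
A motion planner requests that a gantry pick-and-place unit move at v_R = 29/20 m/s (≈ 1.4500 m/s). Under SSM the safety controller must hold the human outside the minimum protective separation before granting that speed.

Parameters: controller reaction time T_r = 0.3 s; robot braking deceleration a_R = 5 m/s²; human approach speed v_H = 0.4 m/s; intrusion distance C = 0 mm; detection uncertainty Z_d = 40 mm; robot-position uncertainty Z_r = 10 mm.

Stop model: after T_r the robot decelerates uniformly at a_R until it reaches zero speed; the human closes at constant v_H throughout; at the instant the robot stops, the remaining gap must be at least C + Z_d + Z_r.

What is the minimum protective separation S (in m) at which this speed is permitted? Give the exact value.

T_s = v_R/a_R = (29/20)/5 = 0.2900 s
robot covers v_R·T_r = 1.4500·0.3000 = 0.4350 m before braking
robot covers 1.4500·0.2900 − ½·5.0000·0.2900² = 0.2102 m while stopping
human closes 0.4000·0.5900 = 0.2360 m
C+Z_d+Z_r = 0.0000+0.0400+0.0100 = 0.0500 m
S_min ≈ 0.4350+0.2102+0.2360+0.0500  ⇒  S_min = 149/160 m

S_min = 149/160 m = 0.9313 m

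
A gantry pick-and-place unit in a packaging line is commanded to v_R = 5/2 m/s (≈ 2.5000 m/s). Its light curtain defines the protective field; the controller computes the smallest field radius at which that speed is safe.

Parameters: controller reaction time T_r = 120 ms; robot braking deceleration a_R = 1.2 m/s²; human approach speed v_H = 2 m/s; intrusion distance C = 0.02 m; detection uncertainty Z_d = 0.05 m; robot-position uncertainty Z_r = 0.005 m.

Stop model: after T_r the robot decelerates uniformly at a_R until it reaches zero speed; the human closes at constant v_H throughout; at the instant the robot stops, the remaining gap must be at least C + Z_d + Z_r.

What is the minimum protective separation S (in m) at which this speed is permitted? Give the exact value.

T_s = v_R/a_R = (5/2)/(6/5) = 2.0833 s
reaction-phase robot travel = 2.5000·0.1200 = 0.3000 m
robot under decel: 2.5000²/(2·1.2000) = 2.6042 m
human over T_r+T_s: 2.0000·(0.1200+2.0833) = 4.4067 m
C+Z_d+Z_r = 0.0200+0.0500+0.0050 = 0.0750 m
S_min ≈ 0.3000+2.6042+4.4067+0.0750  ⇒  S_min = 8863/1200 m

S_min = 8863/1200 m = 7.3858 m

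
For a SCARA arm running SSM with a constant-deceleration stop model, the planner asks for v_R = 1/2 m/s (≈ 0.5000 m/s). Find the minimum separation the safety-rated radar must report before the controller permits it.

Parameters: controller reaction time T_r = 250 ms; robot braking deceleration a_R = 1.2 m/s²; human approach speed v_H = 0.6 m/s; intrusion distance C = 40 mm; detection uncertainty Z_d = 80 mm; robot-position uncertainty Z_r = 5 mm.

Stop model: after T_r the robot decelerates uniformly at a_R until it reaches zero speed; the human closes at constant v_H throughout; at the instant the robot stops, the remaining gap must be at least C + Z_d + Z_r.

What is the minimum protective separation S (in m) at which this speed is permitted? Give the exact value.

stop time T_s = (1/2)/(6/5) = 0.4167 s
robot in T_r: 0.5000·0.2500 = 0.1250 m
braking distance = 0.5000²/(2·1.2000) = 0.1042 m
human closes 0.6000·0.6667 = 0.4000 m
C+Z_d+Z_r = 0.0400+0.0800+0.0050 = 0.1250 m
S_min ≈ 0.1250+0.1042+0.4000+0.1250  ⇒  S_min = 181/240 m

S_min = 181/240 m = 0.7542 m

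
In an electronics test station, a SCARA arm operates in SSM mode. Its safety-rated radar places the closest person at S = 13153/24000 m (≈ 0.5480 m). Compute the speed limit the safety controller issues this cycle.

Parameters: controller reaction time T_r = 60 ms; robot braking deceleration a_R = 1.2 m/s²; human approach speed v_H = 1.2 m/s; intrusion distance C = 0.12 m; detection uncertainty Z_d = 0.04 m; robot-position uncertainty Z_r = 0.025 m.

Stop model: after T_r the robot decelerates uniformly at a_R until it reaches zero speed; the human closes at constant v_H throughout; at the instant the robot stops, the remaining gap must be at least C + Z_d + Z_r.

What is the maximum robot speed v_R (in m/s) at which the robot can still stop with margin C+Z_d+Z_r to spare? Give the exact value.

quadratic (5/12)·v² + (53/50)·v + (-1397/4800) = 0
  disc = (53/50)² − 4·(5/12)·(-1397/4800) = 579121/360000 ; √disc = 761/600
  v_R = (−(53/50) + 761/600) / (2·(5/12)) = 1/4 m/s
check:
braking lasts T_s = (1/4)/(6/5) = 0.2083 s
robot in T_r: 0.2500·0.0600 = 0.0150 m
robot covers 0.2500·0.2083 − ½·1.2000·0.2083² = 0.0260 m while stopping
human over T_r+T_s: 1.2000·(0.0600+0.2083) = 0.3220 m
C+Z_d+Z_r = 0.1200+0.0400+0.0250 = 0.1850 m
sum ≈ 0.0150+0.0260+0.3220+0.1850 ≈ 0.5480 m = S ✓

v_R_max = 1/4 m/s = 0.2500 m/s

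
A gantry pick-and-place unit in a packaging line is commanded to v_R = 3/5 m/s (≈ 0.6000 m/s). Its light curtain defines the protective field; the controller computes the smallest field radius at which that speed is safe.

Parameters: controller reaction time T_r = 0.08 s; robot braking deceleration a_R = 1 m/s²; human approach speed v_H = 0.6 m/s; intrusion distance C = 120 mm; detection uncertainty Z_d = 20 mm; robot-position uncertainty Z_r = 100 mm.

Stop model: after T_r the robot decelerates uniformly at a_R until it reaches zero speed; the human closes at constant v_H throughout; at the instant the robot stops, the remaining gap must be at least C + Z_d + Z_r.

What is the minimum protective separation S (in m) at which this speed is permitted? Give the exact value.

braking lasts T_s = (3/5)/1 = 0.6000 s
reaction-phase robot travel = 0.6000·0.0800 = 0.0480 m
robot covers 0.6000·0.6000 − ½·1.0000·0.6000² = 0.1800 m while stopping
person approaches 0.6000·(0.0800+0.6000) = 0.4080 m
margins: 0.1200+0.0200+0.1000 = 0.2400 m
S_min ≈ 0.0480+0.1800+0.4080+0.2400  ⇒  S_min = 219/250 m

S_min = 219/250 m = 0.8760 m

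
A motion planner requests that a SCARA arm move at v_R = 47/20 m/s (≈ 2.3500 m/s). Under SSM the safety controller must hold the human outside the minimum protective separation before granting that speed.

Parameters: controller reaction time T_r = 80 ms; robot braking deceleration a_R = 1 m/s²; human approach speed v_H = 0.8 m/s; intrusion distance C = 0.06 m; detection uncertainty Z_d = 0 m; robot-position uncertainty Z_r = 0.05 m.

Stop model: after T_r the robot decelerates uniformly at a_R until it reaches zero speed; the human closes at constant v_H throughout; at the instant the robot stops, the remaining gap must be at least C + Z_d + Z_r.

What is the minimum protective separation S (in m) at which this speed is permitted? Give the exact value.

braking lasts T_s = (47/20)/1 = 2.3500 s
reaction-phase robot travel = 2.3500·0.0800 = 0.1880 m
robot covers 2.3500·2.3500 − ½·1.0000·2.3500² = 2.7612 m while stopping
human closes 0.8000·2.4300 = 1.9440 m
residual clearance needed = 0.0600+0.0000+0.0500 = 0.1100 m
S_min ≈ 0.1880+2.7612+1.9440+0.1100  ⇒  S_min = 20013/4000 m

S_min = 20013/4000 m = 5.0033 m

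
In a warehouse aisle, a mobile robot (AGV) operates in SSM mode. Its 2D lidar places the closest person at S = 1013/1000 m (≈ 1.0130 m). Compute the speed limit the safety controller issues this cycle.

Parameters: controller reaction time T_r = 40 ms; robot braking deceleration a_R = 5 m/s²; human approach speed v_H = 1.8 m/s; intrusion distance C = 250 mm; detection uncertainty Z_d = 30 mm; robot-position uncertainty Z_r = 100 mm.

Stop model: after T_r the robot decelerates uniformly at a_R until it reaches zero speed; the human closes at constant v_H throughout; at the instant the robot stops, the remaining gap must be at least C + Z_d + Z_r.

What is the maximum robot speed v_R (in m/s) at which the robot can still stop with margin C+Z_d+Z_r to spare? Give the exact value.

collect terms ⇒ (1/10)·v_R² + (2/5)·v_R + (-561/1000) = 0
  disc = (2/5)² − 4·(1/10)·(-561/1000) = 961/2500 ; √disc = 31/50
  v_R = (−(2/5) + 31/50) / (2·(1/10)) = 11/10 m/s
check:
stop time T_s = (11/10)/5 = 0.2200 s
robot in T_r: 1.1000·0.0400 = 0.0440 m
robot covers 1.1000·0.2200 − ½·5.0000·0.2200² = 0.1210 m while stopping
person approaches 1.8000·(0.0400+0.2200) = 0.4680 m
C+Z_d+Z_r = 0.2500+0.0300+0.1000 = 0.3800 m
sum ≈ 0.0440+0.1210+0.4680+0.3800 ≈ 1.0130 m = S ✓

v_R_max = 11/10 m/s = 1.1000 m/s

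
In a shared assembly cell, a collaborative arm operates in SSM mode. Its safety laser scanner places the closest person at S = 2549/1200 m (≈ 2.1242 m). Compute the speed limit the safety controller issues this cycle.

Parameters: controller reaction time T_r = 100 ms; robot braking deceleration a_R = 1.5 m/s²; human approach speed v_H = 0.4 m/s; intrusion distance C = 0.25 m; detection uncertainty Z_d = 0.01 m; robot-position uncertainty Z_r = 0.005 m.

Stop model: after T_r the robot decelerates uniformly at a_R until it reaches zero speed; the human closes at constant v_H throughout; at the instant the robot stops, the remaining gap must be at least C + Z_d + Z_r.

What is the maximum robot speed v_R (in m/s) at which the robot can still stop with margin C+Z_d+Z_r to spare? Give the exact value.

v_R_max = 37/20 m/s = 1.8500 m/s

at the boundary: (1/3)·v² + (11/30)·v + (-2183/1200) = 0
  disc = (11/30)² − 4·(1/3)·(-2183/1200) = 64/25 ; √disc = 8/5
  v_R = (−(11/30) + 8/5) / (2·(1/3)) = 37/20 m/s
check:
braking lasts T_s = (37/20)/(3/2) = 1.2333 s
robot in T_r: 1.8500·0.1000 = 0.1850 m
braking distance = 1.8500²/(2·1.5000) = 1.1408 m
human closes 0.4000·1.3333 = 0.5333 m
margins: 0.2500+0.0100+0.0050 = 0.2650 m
sum ≈ 0.1850+1.1408+0.5333+0.2650 ≈ 2.1242 m = S ✓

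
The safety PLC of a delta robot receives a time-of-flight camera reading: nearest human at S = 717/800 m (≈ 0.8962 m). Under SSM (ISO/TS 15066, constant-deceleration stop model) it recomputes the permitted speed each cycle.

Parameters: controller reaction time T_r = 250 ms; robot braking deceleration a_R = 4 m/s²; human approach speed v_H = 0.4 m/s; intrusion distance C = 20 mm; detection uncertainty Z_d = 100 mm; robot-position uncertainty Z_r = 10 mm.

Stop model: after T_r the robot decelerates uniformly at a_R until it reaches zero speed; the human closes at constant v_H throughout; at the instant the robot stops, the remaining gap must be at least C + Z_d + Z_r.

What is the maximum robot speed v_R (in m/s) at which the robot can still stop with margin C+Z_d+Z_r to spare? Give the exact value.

v_R_max = 13/10 m/s = 1.3000 m/s

collect terms ⇒ (1/8)·v_R² + (7/20)·v_R + (-533/800) = 0
  disc = (7/20)² − 4·(1/8)·(-533/800) = 729/1600 ; √disc = 27/40
  v_R = (−(7/20) + 27/40) / (2·(1/8)) = 13/10 m/s
check:
stop time T_s = (13/10)/4 = 0.3250 s
robot covers v_R·T_r = 1.3000·0.2500 = 0.3250 m before braking
braking distance = 1.3000²/(2·4.0000) = 0.2112 m
person approaches 0.4000·(0.2500+0.3250) = 0.2300 m
residual clearance needed = 0.0200+0.1000+0.0100 = 0.1300 m
sum ≈ 0.3250+0.2112+0.2300+0.1300 ≈ 0.8962 m = S ✓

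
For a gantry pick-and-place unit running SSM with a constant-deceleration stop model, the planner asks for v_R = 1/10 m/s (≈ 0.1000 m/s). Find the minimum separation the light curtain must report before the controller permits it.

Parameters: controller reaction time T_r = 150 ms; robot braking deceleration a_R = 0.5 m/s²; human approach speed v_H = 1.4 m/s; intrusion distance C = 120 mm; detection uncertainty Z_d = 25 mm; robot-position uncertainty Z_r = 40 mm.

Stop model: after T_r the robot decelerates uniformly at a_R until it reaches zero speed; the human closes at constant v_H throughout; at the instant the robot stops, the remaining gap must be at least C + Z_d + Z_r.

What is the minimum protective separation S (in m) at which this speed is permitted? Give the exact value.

stop time T_s = (1/10)/(1/2) = 0.2000 s
reaction-phase robot travel = 0.1000·0.1500 = 0.0150 m
robot covers 0.1000·0.2000 − ½·0.5000·0.2000² = 0.0100 m while stopping
human over T_r+T_s: 1.4000·(0.1500+0.2000) = 0.4900 m
C+Z_d+Z_r = 0.1200+0.0250+0.0400 = 0.1850 m
S_min ≈ 0.0150+0.0100+0.4900+0.1850  ⇒  S_min = 7/10 m

S_min = 7/10 m = 0.7000 m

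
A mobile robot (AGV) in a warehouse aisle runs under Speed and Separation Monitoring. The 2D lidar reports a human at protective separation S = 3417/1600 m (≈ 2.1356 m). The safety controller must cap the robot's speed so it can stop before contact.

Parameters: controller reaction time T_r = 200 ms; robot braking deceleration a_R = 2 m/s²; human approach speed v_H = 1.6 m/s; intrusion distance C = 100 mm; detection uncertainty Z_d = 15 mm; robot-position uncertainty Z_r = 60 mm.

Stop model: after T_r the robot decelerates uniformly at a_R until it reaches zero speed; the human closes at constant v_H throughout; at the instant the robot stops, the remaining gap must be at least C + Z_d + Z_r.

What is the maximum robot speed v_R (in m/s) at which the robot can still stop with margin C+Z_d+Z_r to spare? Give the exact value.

v_R_max = 5/4 m/s = 1.2500 m/s

quadratic (1/4)·v² + (1)·v + (-105/64) = 0
  disc = (1)² − 4·(1/4)·(-105/64) = 169/64 ; √disc = 13/8
  v_R = (−(1) + 13/8) / (2·(1/4)) = 5/4 m/s
check:
braking lasts T_s = (5/4)/2 = 0.6250 s
reaction-phase robot travel = 1.2500·0.2000 = 0.2500 m
robot under decel: 1.2500²/(2·2.0000) = 0.3906 m
human over T_r+T_s: 1.6000·(0.2000+0.6250) = 1.3200 m
C+Z_d+Z_r = 0.1000+0.0150+0.0600 = 0.1750 m
sum ≈ 0.2500+0.3906+1.3200+0.1750 ≈ 2.1356 m = S ✓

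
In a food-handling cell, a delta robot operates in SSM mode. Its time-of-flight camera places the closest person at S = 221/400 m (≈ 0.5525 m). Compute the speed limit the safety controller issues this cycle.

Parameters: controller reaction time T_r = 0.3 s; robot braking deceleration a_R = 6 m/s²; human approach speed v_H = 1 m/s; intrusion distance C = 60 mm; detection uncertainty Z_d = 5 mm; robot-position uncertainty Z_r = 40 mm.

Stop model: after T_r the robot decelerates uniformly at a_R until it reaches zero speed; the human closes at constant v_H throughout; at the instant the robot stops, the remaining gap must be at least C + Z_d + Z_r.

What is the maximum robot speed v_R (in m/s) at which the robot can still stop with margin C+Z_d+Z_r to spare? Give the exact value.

at the boundary: (1/12)·v² + (7/15)·v + (-59/400) = 0
  disc = (7/15)² − 4·(1/12)·(-59/400) = 961/3600 ; √disc = 31/60
  v_R = (−(7/15) + 31/60) / (2·(1/12)) = 3/10 m/s
check:
braking lasts T_s = (3/10)/6 = 0.0500 s
reaction-phase robot travel = 0.3000·0.3000 = 0.0900 m
braking distance = 0.3000²/(2·6.0000) = 0.0075 m
human closes 1.0000·0.3500 = 0.3500 m
C+Z_d+Z_r = 0.0600+0.0050+0.0400 = 0.1050 m
sum ≈ 0.0900+0.0075+0.3500+0.1050 ≈ 0.5525 m = S ✓

v_R_max = 3/10 m/s = 0.3000 m/s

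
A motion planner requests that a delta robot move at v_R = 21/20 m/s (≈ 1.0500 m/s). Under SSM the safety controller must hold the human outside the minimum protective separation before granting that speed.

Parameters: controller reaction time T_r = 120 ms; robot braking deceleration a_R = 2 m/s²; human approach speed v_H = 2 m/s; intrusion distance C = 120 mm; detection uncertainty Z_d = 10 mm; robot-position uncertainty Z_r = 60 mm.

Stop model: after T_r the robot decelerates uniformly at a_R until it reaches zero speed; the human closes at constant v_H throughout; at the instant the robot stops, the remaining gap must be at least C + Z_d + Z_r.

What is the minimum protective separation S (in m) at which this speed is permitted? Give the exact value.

S_min = 15053/8000 m = 1.8816 m

braking lasts T_s = (21/20)/2 = 0.5250 s
robot covers v_R·T_r = 1.0500·0.1200 = 0.1260 m before braking
robot covers 1.0500·0.5250 − ½·2.0000·0.5250² = 0.2756 m while stopping
human over T_r+T_s: 2.0000·(0.1200+0.5250) = 1.2900 m
C+Z_d+Z_r = 0.1200+0.0100+0.0600 = 0.1900 m
S_min ≈ 0.1260+0.2756+1.2900+0.1900  ⇒  S_min = 15053/8000 m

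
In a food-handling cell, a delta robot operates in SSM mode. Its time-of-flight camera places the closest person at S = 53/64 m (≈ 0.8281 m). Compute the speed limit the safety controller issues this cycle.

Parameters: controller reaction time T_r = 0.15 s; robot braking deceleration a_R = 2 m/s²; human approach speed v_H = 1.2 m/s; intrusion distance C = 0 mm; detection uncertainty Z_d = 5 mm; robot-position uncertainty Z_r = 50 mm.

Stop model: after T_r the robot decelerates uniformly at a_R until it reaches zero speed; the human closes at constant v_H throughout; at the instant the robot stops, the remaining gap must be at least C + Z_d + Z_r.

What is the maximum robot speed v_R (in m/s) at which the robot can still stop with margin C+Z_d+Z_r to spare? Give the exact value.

quadratic (1/4)·v² + (3/4)·v + (-949/1600) = 0
  disc = (3/4)² − 4·(1/4)·(-949/1600) = 1849/1600 ; √disc = 43/40
  v_R = (−(3/4) + 43/40) / (2·(1/4)) = 13/20 m/s
check:
T_s = v_R/a_R = (13/20)/2 = 0.3250 s
reaction-phase robot travel = 0.6500·0.1500 = 0.0975 m
braking distance = 0.6500²/(2·2.0000) = 0.1056 m
human closes 1.2000·0.4750 = 0.5700 m
residual clearance needed = 0.0000+0.0050+0.0500 = 0.0550 m
sum ≈ 0.0975+0.1056+0.5700+0.0550 ≈ 0.8281 m = S ✓

v_R_max = 13/20 m/s = 0.6500 m/s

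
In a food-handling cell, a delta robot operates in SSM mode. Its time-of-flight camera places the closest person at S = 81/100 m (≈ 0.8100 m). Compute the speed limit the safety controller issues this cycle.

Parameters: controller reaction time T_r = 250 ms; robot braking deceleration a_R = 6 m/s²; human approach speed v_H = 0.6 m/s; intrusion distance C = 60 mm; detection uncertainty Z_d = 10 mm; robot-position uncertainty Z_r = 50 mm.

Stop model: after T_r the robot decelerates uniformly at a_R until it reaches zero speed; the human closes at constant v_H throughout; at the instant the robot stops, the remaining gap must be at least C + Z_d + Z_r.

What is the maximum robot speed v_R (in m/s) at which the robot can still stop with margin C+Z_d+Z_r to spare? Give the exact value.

quadratic (1/12)·v² + (7/20)·v + (-27/50) = 0
  disc = (7/20)² − 4·(1/12)·(-27/50) = 121/400 ; √disc = 11/20
  v_R = (−(7/20) + 11/20) / (2·(1/12)) = 6/5 m/s
check:
braking lasts T_s = (6/5)/6 = 0.2000 s
robot in T_r: 1.2000·0.2500 = 0.3000 m
robot covers 1.2000·0.2000 − ½·6.0000·0.2000² = 0.1200 m while stopping
human closes 0.6000·0.4500 = 0.2700 m
residual clearance needed = 0.0600+0.0100+0.0500 = 0.1200 m
sum ≈ 0.3000+0.1200+0.2700+0.1200 ≈ 0.8100 m = S ✓

v_R_max = 6/5 m/s = 1.2000 m/s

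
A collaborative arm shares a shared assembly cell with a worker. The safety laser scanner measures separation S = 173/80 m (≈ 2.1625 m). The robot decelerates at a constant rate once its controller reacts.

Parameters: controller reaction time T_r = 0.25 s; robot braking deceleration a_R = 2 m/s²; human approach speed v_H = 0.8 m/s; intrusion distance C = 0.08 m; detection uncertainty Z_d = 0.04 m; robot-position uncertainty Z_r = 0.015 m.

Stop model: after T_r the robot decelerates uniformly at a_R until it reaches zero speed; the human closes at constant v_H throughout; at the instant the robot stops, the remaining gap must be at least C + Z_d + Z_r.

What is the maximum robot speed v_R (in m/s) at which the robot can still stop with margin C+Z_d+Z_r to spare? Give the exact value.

v_R_max = 17/10 m/s = 1.7000 m/s

collect terms ⇒ (1/4)·v_R² + (13/20)·v_R + (-731/400) = 0
  disc = (13/20)² − 4·(1/4)·(-731/400) = 9/4 ; √disc = 3/2
  v_R = (−(13/20) + 3/2) / (2·(1/4)) = 17/10 m/s
check:
stop time T_s = (17/10)/2 = 0.8500 s
robot in T_r: 1.7000·0.2500 = 0.4250 m
robot covers 1.7000·0.8500 − ½·2.0000·0.8500² = 0.7225 m while stopping
person approaches 0.8000·(0.2500+0.8500) = 0.8800 m
margins: 0.0800+0.0400+0.0150 = 0.1350 m
sum ≈ 0.4250+0.7225+0.8800+0.1350 ≈ 2.1625 m = S ✓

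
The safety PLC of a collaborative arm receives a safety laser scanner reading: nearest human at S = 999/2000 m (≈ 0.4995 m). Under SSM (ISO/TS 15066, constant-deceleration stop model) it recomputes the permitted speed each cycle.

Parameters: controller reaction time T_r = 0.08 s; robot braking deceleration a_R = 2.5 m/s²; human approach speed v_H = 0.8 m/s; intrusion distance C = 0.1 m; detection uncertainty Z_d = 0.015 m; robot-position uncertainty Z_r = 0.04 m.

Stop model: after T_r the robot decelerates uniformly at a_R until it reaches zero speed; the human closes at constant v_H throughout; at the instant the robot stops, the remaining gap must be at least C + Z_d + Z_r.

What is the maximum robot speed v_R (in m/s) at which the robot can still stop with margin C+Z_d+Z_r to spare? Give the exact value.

v_R_max = 11/20 m/s = 0.5500 m/s

collect terms ⇒ (1/5)·v_R² + (2/5)·v_R + (-561/2000) = 0
  disc = (2/5)² − 4·(1/5)·(-561/2000) = 961/2500 ; √disc = 31/50
  v_R = (−(2/5) + 31/50) / (2·(1/5)) = 11/20 m/s
check:
stop time T_s = (11/20)/(5/2) = 0.2200 s
robot covers v_R·T_r = 0.5500·0.0800 = 0.0440 m before braking
robot covers 0.5500·0.2200 − ½·2.5000·0.2200² = 0.0605 m while stopping
human over T_r+T_s: 0.8000·(0.0800+0.2200) = 0.2400 m
C+Z_d+Z_r = 0.1000+0.0150+0.0400 = 0.1550 m
sum ≈ 0.0440+0.0605+0.2400+0.1550 ≈ 0.4995 m = S ✓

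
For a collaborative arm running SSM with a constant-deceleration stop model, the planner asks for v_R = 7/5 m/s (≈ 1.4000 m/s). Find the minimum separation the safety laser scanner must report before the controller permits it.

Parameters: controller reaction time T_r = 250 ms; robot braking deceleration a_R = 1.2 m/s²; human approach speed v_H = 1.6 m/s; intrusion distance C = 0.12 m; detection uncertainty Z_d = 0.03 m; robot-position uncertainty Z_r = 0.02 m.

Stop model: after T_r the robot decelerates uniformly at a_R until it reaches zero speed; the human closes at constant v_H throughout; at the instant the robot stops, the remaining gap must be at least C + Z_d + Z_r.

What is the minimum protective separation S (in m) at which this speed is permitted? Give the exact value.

braking lasts T_s = (7/5)/(6/5) = 1.1667 s
robot covers v_R·T_r = 1.4000·0.2500 = 0.3500 m before braking
braking distance = 1.4000²/(2·1.2000) = 0.8167 m
person approaches 1.6000·(0.2500+1.1667) = 2.2667 m
residual clearance needed = 0.1200+0.0300+0.0200 = 0.1700 m
S_min ≈ 0.3500+0.8167+2.2667+0.1700  ⇒  S_min = 1081/300 m

S_min = 1081/300 m = 3.6033 m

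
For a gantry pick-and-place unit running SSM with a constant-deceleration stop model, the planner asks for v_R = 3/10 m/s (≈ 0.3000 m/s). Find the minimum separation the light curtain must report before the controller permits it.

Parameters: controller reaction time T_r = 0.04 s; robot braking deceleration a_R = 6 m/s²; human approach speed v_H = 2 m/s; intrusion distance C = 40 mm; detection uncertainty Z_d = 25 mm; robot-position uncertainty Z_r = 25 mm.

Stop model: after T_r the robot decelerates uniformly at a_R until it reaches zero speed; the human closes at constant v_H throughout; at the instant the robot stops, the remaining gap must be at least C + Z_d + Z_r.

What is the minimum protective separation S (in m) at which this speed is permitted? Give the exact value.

T_s = v_R/a_R = (3/10)/6 = 0.0500 s
robot in T_r: 0.3000·0.0400 = 0.0120 m
braking distance = 0.3000²/(2·6.0000) = 0.0075 m
person approaches 2.0000·(0.0400+0.0500) = 0.1800 m
residual clearance needed = 0.0400+0.0250+0.0250 = 0.0900 m
S_min ≈ 0.0120+0.0075+0.1800+0.0900  ⇒  S_min = 579/2000 m

S_min = 579/2000 m = 0.2895 m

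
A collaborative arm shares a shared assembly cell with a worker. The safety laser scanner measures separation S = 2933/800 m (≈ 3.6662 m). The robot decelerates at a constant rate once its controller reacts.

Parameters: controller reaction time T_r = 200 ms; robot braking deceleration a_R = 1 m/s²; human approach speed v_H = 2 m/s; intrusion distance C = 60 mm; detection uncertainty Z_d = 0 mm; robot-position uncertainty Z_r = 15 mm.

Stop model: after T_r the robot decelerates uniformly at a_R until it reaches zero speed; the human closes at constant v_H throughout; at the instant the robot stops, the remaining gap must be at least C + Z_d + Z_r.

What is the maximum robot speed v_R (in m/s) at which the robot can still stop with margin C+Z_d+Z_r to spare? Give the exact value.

collect terms ⇒ (1/2)·v_R² + (11/5)·v_R + (-2553/800) = 0
  disc = (11/5)² − 4·(1/2)·(-2553/800) = 4489/400 ; √disc = 67/20
  v_R = (−(11/5) + 67/20) / (2·(1/2)) = 23/20 m/s
check:
T_s = v_R/a_R = (23/20)/1 = 1.1500 s
robot in T_r: 1.1500·0.2000 = 0.2300 m
robot covers 1.1500·1.1500 − ½·1.0000·1.1500² = 0.6613 m while stopping
human over T_r+T_s: 2.0000·(0.2000+1.1500) = 2.7000 m
C+Z_d+Z_r = 0.0600+0.0000+0.0150 = 0.0750 m
sum ≈ 0.2300+0.6613+2.7000+0.0750 ≈ 3.6662 m = S ✓

v_R_max = 23/20 m/s = 1.1500 m/s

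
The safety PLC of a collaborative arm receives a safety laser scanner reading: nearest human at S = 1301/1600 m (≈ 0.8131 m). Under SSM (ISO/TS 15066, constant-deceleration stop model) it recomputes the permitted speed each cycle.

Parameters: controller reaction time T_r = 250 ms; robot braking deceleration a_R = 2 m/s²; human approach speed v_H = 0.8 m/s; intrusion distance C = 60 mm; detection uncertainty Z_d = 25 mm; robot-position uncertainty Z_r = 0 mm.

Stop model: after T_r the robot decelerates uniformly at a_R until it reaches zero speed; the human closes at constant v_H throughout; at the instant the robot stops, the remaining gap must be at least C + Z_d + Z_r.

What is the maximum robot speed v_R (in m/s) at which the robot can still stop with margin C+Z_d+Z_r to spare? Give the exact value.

v_R_max = 13/20 m/s = 0.6500 m/s

quadratic (1/4)·v² + (13/20)·v + (-169/320) = 0
  disc = (13/20)² − 4·(1/4)·(-169/320) = 1521/1600 ; √disc = 39/40
  v_R = (−(13/20) + 39/40) / (2·(1/4)) = 13/20 m/s
check:
T_s = v_R/a_R = (13/20)/2 = 0.3250 s
robot in T_r: 0.6500·0.2500 = 0.1625 m
robot covers 0.6500·0.3250 − ½·2.0000·0.3250² = 0.1056 m while stopping
human over T_r+T_s: 0.8000·(0.2500+0.3250) = 0.4600 m
C+Z_d+Z_r = 0.0600+0.0250+0.0000 = 0.0850 m
sum ≈ 0.1625+0.1056+0.4600+0.0850 ≈ 0.8131 m = S ✓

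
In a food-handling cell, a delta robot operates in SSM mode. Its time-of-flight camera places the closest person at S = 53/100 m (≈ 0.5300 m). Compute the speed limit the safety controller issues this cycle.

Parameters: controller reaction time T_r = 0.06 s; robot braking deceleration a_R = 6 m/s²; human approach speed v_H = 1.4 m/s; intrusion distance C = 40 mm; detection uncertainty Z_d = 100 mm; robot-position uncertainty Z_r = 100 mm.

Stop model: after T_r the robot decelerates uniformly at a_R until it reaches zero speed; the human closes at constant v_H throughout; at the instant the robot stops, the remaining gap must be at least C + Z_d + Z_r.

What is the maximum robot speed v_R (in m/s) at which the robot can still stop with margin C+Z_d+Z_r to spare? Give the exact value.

v_R_max = 3/5 m/s = 0.6000 m/s

at the boundary: (1/12)·v² + (22/75)·v + (-103/500) = 0
  disc = (22/75)² − 4·(1/12)·(-103/500) = 3481/22500 ; √disc = 59/150
  v_R = (−(22/75) + 59/150) / (2·(1/12)) = 3/5 m/s
check:
braking lasts T_s = (3/5)/6 = 0.1000 s
reaction-phase robot travel = 0.6000·0.0600 = 0.0360 m
robot under decel: 0.6000²/(2·6.0000) = 0.0300 m
human over T_r+T_s: 1.4000·(0.0600+0.1000) = 0.2240 m
residual clearance needed = 0.0400+0.1000+0.1000 = 0.2400 m
sum ≈ 0.0360+0.0300+0.2240+0.2400 ≈ 0.5300 m = S ✓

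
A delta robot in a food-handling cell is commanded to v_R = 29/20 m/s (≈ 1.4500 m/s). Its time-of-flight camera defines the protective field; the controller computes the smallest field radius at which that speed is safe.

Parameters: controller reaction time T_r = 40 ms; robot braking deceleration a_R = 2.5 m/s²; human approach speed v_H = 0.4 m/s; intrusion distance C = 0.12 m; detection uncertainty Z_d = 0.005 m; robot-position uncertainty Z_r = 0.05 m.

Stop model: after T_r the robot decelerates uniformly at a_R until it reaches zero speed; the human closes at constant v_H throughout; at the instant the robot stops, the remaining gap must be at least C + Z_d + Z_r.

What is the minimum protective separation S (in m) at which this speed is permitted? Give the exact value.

S_min = 1803/2000 m = 0.9015 m

stop time T_s = (29/20)/(5/2) = 0.5800 s
robot covers v_R·T_r = 1.4500·0.0400 = 0.0580 m before braking
robot covers 1.4500·0.5800 − ½·2.5000·0.5800² = 0.4205 m while stopping
human closes 0.4000·0.6200 = 0.2480 m
residual clearance needed = 0.1200+0.0050+0.0500 = 0.1750 m
S_min ≈ 0.0580+0.4205+0.2480+0.1750  ⇒  S_min = 1803/2000 m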